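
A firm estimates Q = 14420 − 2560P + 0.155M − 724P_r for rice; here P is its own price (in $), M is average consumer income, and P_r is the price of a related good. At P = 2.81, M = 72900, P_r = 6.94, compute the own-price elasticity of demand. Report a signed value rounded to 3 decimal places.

-0.533

At the given values, Q = 14420 − 2560(2.81) + 0.155(72900) − 724(6.94) = 13501.34.
∂Q/∂P = −2560.
E = (-2560) × (2.81/13501.34) = -0.53280…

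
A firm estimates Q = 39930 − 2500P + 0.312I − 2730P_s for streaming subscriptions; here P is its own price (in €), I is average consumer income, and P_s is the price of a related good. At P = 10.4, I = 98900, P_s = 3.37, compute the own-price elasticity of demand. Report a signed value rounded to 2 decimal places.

-0.73

At the given values, Q = 39930 − 2500(10.4) + 0.312(98900) − 2730(3.37) = 35586.7.
∂Q/∂P = −2500.
E = (-2500) × (10.4/35586.7) = -0.7306…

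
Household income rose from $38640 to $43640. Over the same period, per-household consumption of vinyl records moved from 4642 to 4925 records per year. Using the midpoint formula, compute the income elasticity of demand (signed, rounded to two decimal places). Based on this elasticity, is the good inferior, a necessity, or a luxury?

0.49; necessity

%ΔQ = (4925 − 4642)/[( 4642 + 4925)/2] = 283/4783.5 = 0.059161…
%ΔIncome = (43640 − 38640)/[( 38640 + 43640)/2] = 5000/41140 = 0.121536…
E_income = (283/4783.5) / (5000/41140) = 0.4867…
0 < E_income < 1 ⇒ normal good, necessity.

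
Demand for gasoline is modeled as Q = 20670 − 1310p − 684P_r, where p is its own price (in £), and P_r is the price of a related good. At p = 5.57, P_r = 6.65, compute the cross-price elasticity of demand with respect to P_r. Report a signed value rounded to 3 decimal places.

-0.515

At the given values, Q = 20670 − 1310(5.57) − 684(6.65) = 8824.7.
∂Q/∂P_r = -684.
E = (-684) × (6.65/8824.7) = -0.51543…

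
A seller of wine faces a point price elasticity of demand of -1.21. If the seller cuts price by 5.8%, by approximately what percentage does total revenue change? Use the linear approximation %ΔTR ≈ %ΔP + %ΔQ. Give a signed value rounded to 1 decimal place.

+1.2%

%ΔQ ≈ Ed × %ΔP = (-1.21) × (-5.8%) = +7.0180%
%ΔTR ≈ %ΔP + %ΔQ = (-5.8%) + (+7.0180%) = +1.2180%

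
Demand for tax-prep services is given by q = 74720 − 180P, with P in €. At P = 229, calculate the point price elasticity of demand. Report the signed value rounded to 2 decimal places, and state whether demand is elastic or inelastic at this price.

-1.23; elastic

dq/dP = −180. At P = 229, q = 74720 − 180(229) = 33500.
Ed = (dq/dP)·(P/q) = −180 × (229/33500) = -1.2304…
|Ed| = 1.23 > 1, so demand is elastic.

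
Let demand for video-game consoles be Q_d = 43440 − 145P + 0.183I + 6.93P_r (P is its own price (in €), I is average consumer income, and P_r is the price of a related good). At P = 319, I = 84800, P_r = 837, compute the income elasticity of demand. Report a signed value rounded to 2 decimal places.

0.84

At the given values, Q_d = 43440 − 145(319) + 0.183(84800) + 6.93(837) = 18503.81.
∂Q_d/∂I = 0.183.
E = (0.183) × (84800/18503.81) = 0.8386…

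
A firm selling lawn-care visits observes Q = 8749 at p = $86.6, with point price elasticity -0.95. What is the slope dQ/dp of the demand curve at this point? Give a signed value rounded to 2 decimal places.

-95.98

Ed = (dQ/dp)·(p/Q) ⇒ dQ/dp = Ed·Q/p = (-0.95)·8749/86.6 = -95.9763…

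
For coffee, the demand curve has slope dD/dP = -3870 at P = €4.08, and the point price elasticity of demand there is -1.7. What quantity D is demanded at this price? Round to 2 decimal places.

9288.00

Ed = (dD/dP)·(P/D) ⇒ D = (dD/dP)·P/Ed = (-3870)·4.08/(-1.7) = 9288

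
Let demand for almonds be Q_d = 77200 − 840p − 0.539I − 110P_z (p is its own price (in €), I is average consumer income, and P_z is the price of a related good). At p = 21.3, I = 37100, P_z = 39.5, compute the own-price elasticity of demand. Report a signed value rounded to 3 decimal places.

-0.512

At the given values, Q_d = 77200 − 840(21.3) − 0.539(37100) − 110(39.5) = 34966.1.
∂Q_d/∂p = −840.
E = (-840) × (21.3/34966.1) = -0.51169…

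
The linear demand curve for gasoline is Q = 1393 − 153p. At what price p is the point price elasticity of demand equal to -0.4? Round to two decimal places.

2.60

Ed = −153p/(1393 − 153p). Set this equal to -0.4:
153p = 0.4·(1393 − 153p) ⇒ 153p(1 + 0.4) = 0.4·1393
p = 0.4·1393 / (153·1.4) = 2.6013…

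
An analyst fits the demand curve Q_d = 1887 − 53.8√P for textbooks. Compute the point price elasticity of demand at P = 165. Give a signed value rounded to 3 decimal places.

dQ_d/dP = −53.8/(2√P) = -2.09416. At P = 165, Q_d = 1195.93.
Ed = (dQ_d/dP)·(P/Q_d) = (-2.09416) × (165/1195.93) = -0.28892…

-0.289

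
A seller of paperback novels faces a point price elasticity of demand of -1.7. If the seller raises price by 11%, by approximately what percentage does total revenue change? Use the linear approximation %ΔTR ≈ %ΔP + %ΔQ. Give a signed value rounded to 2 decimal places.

-7.70%

%ΔQ ≈ Ed × %ΔP = (-1.7) × (+11%) = -18.7000%
%ΔTR ≈ %ΔP + %ΔQ = (+11%) + (-18.7000%) = -7.7000%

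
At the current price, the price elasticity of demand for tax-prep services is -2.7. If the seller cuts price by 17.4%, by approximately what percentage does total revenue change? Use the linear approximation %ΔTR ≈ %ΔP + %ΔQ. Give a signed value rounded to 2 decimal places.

%ΔQ ≈ Ed × %ΔP = (-2.7) × (-17.4%) = +46.9800%
%ΔTR ≈ %ΔP + %ΔQ = (-17.4%) + (+46.9800%) = +29.5800%

+29.58%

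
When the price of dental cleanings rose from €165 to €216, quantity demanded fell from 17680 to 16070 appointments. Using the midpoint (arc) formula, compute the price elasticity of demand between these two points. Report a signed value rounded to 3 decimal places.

%ΔQ = (16070 − 17680) / [(17680 + 16070)/2] = -1610/16875 = -0.095407…
%ΔP = (216 − 165) / [(165 + 216)/2] = 51/190.5 = 0.267716…
Arc Ed = %ΔQ / %ΔP = (-1610/16875) / (51/190.5) = -0.35637…

-0.356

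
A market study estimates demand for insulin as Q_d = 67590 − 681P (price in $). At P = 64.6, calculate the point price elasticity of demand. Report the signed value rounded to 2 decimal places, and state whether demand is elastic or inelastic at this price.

dQ_d/dP = −681. At P = 64.6, Q_d = 67590 − 681(64.6) = 23597.4.
Ed = (dQ_d/dP)·(P/Q_d) = −681 × (64.6/23597.4) = -1.8642…
|Ed| = 1.86 > 1, so demand is elastic.

-1.86; elastic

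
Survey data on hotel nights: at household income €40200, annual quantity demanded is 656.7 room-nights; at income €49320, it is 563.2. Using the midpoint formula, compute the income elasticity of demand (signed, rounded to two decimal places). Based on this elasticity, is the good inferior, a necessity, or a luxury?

%ΔQ = (563.2 − 656.7)/[( 656.7 + 563.2)/2] = -93.5/609.95 = -0.153291…
%ΔIncome = (49320 − 40200)/[( 40200 + 49320)/2] = 9120/44760 = 0.203753…
E_income = (-93.5/609.95) / (9120/44760) = -0.7523…
E_income < 0 ⇒ inferior good.

-0.75; inferior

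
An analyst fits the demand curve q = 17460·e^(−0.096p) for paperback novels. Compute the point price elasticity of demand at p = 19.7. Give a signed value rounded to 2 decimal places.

dq/dp = −0.096·q = -252.917. At p = 19.7, q = 2634.55.
Ed = (dq/dp)·(p/q) = (-252.917) × (19.7/2634.55) = -1.8912

-1.89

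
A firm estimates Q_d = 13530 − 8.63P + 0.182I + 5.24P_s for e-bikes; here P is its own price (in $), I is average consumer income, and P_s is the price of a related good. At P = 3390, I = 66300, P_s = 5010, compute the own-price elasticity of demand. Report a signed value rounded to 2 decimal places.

At the given values, Q_d = 13530 − 8.63(3390) + 0.182(66300) + 5.24(5010) = 22593.3.
∂Q_d/∂P = −8.63.
E = (-8.63) × (3390/22593.3) = -1.2948…

-1.29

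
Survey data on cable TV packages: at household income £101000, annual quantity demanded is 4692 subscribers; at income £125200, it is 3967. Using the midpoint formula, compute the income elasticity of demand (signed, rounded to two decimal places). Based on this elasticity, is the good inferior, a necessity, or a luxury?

-0.78; inferior

%ΔQ = (3967 − 4692)/[( 4692 + 3967)/2] = -725/4329.5 = -0.167455…
%ΔIncome = (125200 − 101000)/[( 101000 + 125200)/2] = 24200/113100 = 0.213969…
E_income = (-725/4329.5) / (24200/113100) = -0.7826…
E_income < 0 ⇒ inferior good.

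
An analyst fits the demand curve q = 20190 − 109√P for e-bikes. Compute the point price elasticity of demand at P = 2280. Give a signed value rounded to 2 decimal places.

dq/dP = −109/(2√P) = -1.14138. At P = 2280, q = 14985.3.
Ed = (dq/dP)·(P/q) = (-1.14138) × (2280/14985.3) = -0.1736…

-0.17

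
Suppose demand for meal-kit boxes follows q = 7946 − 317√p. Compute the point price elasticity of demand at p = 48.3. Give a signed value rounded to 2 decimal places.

dq/dp = −317/(2√p) = -22.8063. At p = 48.3, q = 5742.91.
Ed = (dq/dp)·(p/q) = (-22.8063) × (48.3/5742.91) = -0.1918…

-0.19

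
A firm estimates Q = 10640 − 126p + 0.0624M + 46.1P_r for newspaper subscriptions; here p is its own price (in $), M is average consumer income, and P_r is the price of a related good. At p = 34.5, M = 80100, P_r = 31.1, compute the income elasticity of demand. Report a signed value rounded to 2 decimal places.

At the given values, Q = 10640 − 126(34.5) + 0.0624(80100) + 46.1(31.1) = 12724.95.
∂Q/∂M = 0.0624.
E = (0.0624) × (80100/12724.95) = 0.3927…

0.39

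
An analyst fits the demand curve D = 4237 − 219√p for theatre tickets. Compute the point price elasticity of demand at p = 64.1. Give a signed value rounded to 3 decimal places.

-0.353

dD/dp = −219/(2√p) = -13.6768. At p = 64.1, D = 2483.63.
Ed = (dD/dp)·(p/D) = (-13.6768) × (64.1/2483.63) = -0.35298…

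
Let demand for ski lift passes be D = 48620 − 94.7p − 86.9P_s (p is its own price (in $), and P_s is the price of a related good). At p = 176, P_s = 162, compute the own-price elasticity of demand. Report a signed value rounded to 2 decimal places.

At the given values, D = 48620 − 94.7(176) − 86.9(162) = 17875.
∂D/∂p = −94.7.
E = (-94.7) × (176/17875) = -0.9324…

-0.93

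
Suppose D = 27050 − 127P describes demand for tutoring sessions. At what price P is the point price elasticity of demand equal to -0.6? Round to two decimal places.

Ed = −127P/(27050 − 127P). Set this equal to -0.6:
127P = 0.6·(27050 − 127P) ⇒ 127P(1 + 0.6) = 0.6·27050
P = 0.6·27050 / (127·1.6) = 79.8720…

79.87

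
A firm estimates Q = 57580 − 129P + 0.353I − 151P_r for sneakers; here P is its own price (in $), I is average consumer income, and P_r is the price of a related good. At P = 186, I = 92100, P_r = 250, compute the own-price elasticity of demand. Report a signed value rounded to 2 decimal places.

-0.85

At the given values, Q = 57580 − 129(186) + 0.353(92100) − 151(250) = 28347.3.
∂Q/∂P = −129.
E = (-129) × (186/28347.3) = -0.8464…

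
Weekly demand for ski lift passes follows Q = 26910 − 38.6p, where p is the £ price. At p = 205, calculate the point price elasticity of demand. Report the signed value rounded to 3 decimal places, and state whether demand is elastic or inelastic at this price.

-0.417; inelastic

dQ/dp = −38.6. At p = 205, Q = 26910 − 38.6(205) = 18997.
Ed = (dQ/dp)·(p/Q) = −38.6 × (205/18997) = -0.41653…
|Ed| = 0.417 < 1, so demand is inelastic.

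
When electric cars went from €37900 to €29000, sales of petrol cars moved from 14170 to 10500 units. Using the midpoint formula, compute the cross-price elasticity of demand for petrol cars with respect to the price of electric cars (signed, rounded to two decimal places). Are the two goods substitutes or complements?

1.12; substitutes

%ΔQ_{petrol cars} = (10500 − 14170)/avg = -3670/12335 = -0.297527…
%ΔP_{electric cars} = (29000 − 37900)/avg = -8900/33450 = -0.266068…
E_cross = (-3670/12335) / (-8900/33450) = 1.1182…
E_cross > 0 ⇒ the goods are substitutes.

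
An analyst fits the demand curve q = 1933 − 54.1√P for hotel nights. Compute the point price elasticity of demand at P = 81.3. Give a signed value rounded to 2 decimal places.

-0.17

dq/dP = −54.1/(2√P) = -3.00001. At P = 81.3, q = 1445.2.
Ed = (dq/dP)·(P/q) = (-3.00001) × (81.3/1445.2) = -0.1687…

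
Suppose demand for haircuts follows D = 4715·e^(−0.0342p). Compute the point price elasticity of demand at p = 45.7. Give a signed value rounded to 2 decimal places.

-1.56

dD/dp = −0.0342·D = -33.7856. At p = 45.7, D = 987.883.
Ed = (dD/dp)·(p/D) = (-33.7856) × (45.7/987.883) = -1.5629…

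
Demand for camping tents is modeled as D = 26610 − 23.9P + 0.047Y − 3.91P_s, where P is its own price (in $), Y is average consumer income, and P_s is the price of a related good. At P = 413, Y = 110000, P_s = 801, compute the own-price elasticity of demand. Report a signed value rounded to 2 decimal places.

At the given values, D = 26610 − 23.9(413) + 0.047(110000) − 3.91(801) = 18777.39.
∂D/∂P = −23.9.
E = (-23.9) × (413/18777.39) = -0.5256…

-0.53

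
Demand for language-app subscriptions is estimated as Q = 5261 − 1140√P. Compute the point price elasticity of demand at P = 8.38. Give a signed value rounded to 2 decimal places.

-0.84

dQ/dP = −1140/(2√P) = -196.903. At P = 8.38, Q = 1960.9.
Ed = (dQ/dP)·(P/Q) = (-196.903) × (8.38/1960.9) = -0.8414…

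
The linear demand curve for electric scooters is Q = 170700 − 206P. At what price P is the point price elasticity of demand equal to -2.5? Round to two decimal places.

Ed = −206P/(170700 − 206P). Set this equal to -2.5:
206P = 2.5·(170700 − 206P) ⇒ 206P(1 + 2.5) = 2.5·170700
P = 2.5·170700 / (206·3.5) = 591.8862…

591.89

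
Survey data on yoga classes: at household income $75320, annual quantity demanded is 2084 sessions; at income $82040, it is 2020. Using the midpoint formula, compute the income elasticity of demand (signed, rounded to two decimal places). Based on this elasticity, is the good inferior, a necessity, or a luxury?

%ΔQ = (2020 − 2084)/[( 2084 + 2020)/2] = -64/2052 = -0.031189…
%ΔIncome = (82040 − 75320)/[( 75320 + 82040)/2] = 6720/78680 = 0.085409…
E_income = (-64/2052) / (6720/78680) = -0.3651…
E_income < 0 ⇒ inferior good.

-0.37; inferior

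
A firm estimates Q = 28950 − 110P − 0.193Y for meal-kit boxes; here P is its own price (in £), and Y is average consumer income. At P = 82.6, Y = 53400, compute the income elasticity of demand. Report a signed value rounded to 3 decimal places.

-1.078

At the given values, Q = 28950 − 110(82.6) − 0.193(53400) = 9557.8.
∂Q/∂Y = -0.193.
E = (-0.193) × (53400/9557.8) = -1.07830…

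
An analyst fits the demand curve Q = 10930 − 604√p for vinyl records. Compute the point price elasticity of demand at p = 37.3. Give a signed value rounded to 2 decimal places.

-0.25

dQ/dp = −604/(2√p) = -49.4484. At p = 37.3, Q = 7241.15.
Ed = (dQ/dp)·(p/Q) = (-49.4484) × (37.3/7241.15) = -0.2547…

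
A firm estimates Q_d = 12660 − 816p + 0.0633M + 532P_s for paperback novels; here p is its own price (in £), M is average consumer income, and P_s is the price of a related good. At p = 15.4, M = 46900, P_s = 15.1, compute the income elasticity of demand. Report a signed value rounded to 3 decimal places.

0.268

At the given values, Q_d = 12660 − 816(15.4) + 0.0633(46900) + 532(15.1) = 11095.57.
∂Q_d/∂M = 0.0633.
E = (0.0633) × (46900/11095.57) = 0.26756…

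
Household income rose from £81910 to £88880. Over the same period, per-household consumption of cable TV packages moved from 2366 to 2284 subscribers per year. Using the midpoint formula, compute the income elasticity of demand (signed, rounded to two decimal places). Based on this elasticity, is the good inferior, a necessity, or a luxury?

%ΔQ = (2284 − 2366)/[( 2366 + 2284)/2] = -82/2325 = -0.035268…
%ΔIncome = (88880 − 81910)/[( 81910 + 88880)/2] = 6970/85395 = 0.081620…
E_income = (-82/2325) / (6970/85395) = -0.4321…
E_income < 0 ⇒ inferior good.

-0.43; inferior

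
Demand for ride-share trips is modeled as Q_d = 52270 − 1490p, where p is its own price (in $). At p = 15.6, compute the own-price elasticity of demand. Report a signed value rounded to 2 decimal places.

-0.80

At the given values, Q_d = 52270 − 1490(15.6) = 29026.
∂Q_d/∂p = −1490.
E = (-1490) × (15.6/29026) = -0.8007…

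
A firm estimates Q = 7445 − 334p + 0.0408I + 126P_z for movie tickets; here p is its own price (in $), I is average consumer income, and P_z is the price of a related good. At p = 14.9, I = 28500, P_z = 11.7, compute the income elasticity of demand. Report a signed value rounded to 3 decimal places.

0.228

At the given values, Q = 7445 − 334(14.9) + 0.0408(28500) + 126(11.7) = 5105.4.
∂Q/∂I = 0.0408.
E = (0.0408) × (28500/5105.4) = 0.22775…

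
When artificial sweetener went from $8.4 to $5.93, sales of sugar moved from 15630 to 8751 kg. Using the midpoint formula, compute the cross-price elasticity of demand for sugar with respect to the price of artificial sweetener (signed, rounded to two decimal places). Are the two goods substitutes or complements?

%ΔQ_{sugar} = (8751 − 15630)/avg = -6879/12190.5 = -0.564291…
%ΔP_{artificial sweetener} = (5.93 − 8.4)/avg = -2.47/7.165 = -0.344731…
E_cross = (-6879/12190.5) / (-2.47/7.165) = 1.6369…
E_cross > 0 ⇒ the goods are substitutes.

1.64; substitutes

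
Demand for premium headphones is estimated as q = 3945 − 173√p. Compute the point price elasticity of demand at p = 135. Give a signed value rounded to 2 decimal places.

-0.52

dq/dp = −173/(2√p) = -7.44473. At p = 135, q = 1934.92.
Ed = (dq/dp)·(p/q) = (-7.44473) × (135/1934.92) = -0.5194…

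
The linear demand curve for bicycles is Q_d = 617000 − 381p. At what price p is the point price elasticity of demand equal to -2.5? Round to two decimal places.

1156.73

Ed = −381p/(617000 − 381p). Set this equal to -2.5:
381p = 2.5·(617000 − 381p) ⇒ 381p(1 + 2.5) = 2.5·617000
p = 2.5·617000 / (381·3.5) = 1156.7304…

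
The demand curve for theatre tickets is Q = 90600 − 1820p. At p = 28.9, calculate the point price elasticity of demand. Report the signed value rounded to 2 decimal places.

-1.38

dQ/dp = −1820. At p = 28.9, Q = 90600 − 1820(28.9) = 38002.
Ed = (dQ/dp)·(p/Q) = −1820 × (28.9/38002) = -1.3840…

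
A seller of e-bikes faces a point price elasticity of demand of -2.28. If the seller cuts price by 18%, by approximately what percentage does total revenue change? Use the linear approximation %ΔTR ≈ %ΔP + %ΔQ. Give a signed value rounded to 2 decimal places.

%ΔQ ≈ Ed × %ΔP = (-2.28) × (-18%) = +41.0400%
%ΔTR ≈ %ΔP + %ΔQ = (-18%) + (+41.0400%) = +23.0400%

+23.04%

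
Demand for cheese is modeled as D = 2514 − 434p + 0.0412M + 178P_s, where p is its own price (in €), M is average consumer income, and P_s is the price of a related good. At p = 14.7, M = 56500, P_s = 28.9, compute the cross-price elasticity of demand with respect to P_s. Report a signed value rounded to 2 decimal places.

At the given values, D = 2514 − 434(14.7) + 0.0412(56500) + 178(28.9) = 3606.2.
∂D/∂P_s = 178.
E = (178) × (28.9/3606.2) = 1.4264…

1.43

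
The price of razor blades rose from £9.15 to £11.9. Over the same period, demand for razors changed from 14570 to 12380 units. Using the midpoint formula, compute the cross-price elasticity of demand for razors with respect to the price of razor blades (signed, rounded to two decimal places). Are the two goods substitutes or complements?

%ΔQ_{razors} = (12380 − 14570)/avg = -2190/13475 = -0.162523…
%ΔP_{razor blades} = (11.9 − 9.15)/avg = 2.75/10.525 = 0.261282…
E_cross = (-2190/13475) / (2.75/10.525) = -0.6220…
E_cross < 0 ⇒ the goods are complements.

-0.62; complements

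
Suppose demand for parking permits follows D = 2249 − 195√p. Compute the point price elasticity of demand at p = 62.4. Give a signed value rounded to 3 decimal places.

dD/dp = −195/(2√p) = -12.3428. At p = 62.4, D = 708.623.
Ed = (dD/dp)·(p/D) = (-12.3428) × (62.4/708.623) = -1.08687…

-1.087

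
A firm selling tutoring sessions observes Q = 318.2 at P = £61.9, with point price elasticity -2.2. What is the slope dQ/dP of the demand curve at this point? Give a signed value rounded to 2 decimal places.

-11.31

Ed = (dQ/dP)·(P/Q) ⇒ dQ/dP = Ed·Q/P = (-2.2)·318.2/61.9 = -11.3092…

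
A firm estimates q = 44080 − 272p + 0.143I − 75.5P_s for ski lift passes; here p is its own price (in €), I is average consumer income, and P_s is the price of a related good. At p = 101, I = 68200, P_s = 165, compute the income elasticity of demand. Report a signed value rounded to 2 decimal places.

At the given values, q = 44080 − 272(101) + 0.143(68200) − 75.5(165) = 13903.1.
∂q/∂I = 0.143.
E = (0.143) × (68200/13903.1) = 0.7014…

0.70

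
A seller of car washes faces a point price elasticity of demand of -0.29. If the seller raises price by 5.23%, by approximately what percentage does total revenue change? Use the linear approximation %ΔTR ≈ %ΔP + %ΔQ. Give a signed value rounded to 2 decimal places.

+3.71%

%ΔQ ≈ Ed × %ΔP = (-0.29) × (+5.23%) = -1.5167%
%ΔTR ≈ %ΔP + %ΔQ = (+5.23%) + (-1.5167%) = +3.7133%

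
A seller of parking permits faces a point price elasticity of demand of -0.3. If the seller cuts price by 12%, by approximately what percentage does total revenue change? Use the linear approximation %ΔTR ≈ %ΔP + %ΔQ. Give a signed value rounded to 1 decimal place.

%ΔQ ≈ Ed × %ΔP = (-0.3) × (-12%) = +3.6000%
%ΔTR ≈ %ΔP + %ΔQ = (-12%) + (+3.6000%) = -8.4000%

-8.4%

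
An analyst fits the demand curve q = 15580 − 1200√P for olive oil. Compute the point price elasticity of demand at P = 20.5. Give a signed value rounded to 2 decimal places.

-0.27

dq/dP = −1200/(2√P) = -132.518. At P = 20.5, q = 10146.8.
Ed = (dq/dP)·(P/q) = (-132.518) × (20.5/10146.8) = -0.2677…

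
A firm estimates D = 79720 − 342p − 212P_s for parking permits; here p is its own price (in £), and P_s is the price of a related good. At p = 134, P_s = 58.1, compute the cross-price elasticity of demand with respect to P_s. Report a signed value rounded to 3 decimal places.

At the given values, D = 79720 − 342(134) − 212(58.1) = 21574.8.
∂D/∂P_s = -212.
E = (-212) × (58.1/21574.8) = -0.57090…

-0.571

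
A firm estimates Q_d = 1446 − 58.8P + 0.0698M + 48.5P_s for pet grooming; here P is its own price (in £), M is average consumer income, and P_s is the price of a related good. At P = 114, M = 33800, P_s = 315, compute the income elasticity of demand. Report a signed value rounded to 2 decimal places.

At the given values, Q_d = 1446 − 58.8(114) + 0.0698(33800) + 48.5(315) = 12379.54.
∂Q_d/∂M = 0.0698.
E = (0.0698) × (33800/12379.54) = 0.1905…

0.19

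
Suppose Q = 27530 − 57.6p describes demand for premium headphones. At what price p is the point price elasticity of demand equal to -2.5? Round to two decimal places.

Ed = −57.6p/(27530 − 57.6p). Set this equal to -2.5:
57.6p = 2.5·(27530 − 57.6p) ⇒ 57.6p(1 + 2.5) = 2.5·27530
p = 2.5·27530 / (57.6·3.5) = 341.3938…

341.39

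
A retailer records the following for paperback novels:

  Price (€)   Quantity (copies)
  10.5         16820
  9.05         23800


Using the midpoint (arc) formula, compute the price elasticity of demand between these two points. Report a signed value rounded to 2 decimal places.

-2.32

%ΔQ = (23800 − 16820) / [(16820 + 23800)/2] = 6980/20310 = 0.343673…
%ΔP = (9.05 − 10.5) / [(10.5 + 9.05)/2] = -1.45/9.775 = -0.148337…
Arc Ed = %ΔQ / %ΔP = (6980/20310) / (-1.45/9.775) = -2.3168…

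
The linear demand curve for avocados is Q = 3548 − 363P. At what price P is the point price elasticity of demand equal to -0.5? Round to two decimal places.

3.26

Ed = −363P/(3548 − 363P). Set this equal to -0.5:
363P = 0.5·(3548 − 363P) ⇒ 363P(1 + 0.5) = 0.5·3548
P = 0.5·3548 / (363·1.5) = 3.2580…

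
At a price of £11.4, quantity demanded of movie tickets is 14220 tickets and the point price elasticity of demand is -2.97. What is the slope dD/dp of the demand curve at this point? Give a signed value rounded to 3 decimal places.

Ed = (dD/dp)·(p/D) ⇒ dD/dp = Ed·D/p = (-2.97)·14220/11.4 = -3704.68421…

-3704.684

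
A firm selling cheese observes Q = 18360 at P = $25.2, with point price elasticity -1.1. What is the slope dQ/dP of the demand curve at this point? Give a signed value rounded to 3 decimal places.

Ed = (dQ/dP)·(P/Q) ⇒ dQ/dP = Ed·Q/P = (-1.1)·18360/25.2 = -801.42857…

-801.429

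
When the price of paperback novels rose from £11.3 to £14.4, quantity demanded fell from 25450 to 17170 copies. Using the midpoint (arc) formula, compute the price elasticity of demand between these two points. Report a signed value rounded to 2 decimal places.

%ΔQ = (17170 − 25450) / [(25450 + 17170)/2] = -8280/21310 = -0.388549…
%ΔP = (14.4 − 11.3) / [(11.3 + 14.4)/2] = 3.1/12.85 = 0.241245…
Arc Ed = %ΔQ / %ΔP = (-8280/21310) / (3.1/12.85) = -1.6106…

-1.61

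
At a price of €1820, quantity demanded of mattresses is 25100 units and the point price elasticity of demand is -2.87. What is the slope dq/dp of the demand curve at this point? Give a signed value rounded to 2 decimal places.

Ed = (dq/dp)·(p/q) ⇒ dq/dp = Ed·q/p = (-2.87)·25100/1820 = -39.5807…

-39.58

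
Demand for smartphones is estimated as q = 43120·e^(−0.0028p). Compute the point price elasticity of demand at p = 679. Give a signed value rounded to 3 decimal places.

-1.901

dq/dp = −0.0028·q = -18.0367. At p = 679, q = 6441.66.
Ed = (dq/dp)·(p/q) = (-18.0367) × (679/6441.66) = -1.9012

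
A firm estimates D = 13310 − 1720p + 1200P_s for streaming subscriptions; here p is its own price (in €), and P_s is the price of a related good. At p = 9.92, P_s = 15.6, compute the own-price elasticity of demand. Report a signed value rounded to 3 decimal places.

At the given values, D = 13310 − 1720(9.92) + 1200(15.6) = 14967.6.
∂D/∂p = −1720.
E = (-1720) × (9.92/14967.6) = -1.13995…

-1.140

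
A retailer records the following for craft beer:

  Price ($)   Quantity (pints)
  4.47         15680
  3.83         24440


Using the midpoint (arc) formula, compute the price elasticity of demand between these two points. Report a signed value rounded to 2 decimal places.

-2.83

%ΔQ = (24440 − 15680) / [(15680 + 24440)/2] = 8760/20060 = 0.436689…
%ΔP = (3.83 − 4.47) / [(4.47 + 3.83)/2] = -0.64/4.15 = -0.154216…
Arc Ed = %ΔQ / %ΔP = (8760/20060) / (-0.64/4.15) = -2.8316…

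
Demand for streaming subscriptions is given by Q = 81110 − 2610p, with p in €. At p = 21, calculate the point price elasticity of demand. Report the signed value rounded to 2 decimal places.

-2.08

dQ/dp = −2610. At p = 21, Q = 81110 − 2610(21) = 26300.
Ed = (dQ/dp)·(p/Q) = −2610 × (21/26300) = -2.0840…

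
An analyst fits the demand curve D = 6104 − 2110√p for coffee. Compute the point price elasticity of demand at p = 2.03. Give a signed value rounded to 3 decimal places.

-0.485

dD/dp = −2110/(2√p) = -740.465. At p = 2.03, D = 3097.71.
Ed = (dD/dp)·(p/D) = (-740.465) × (2.03/3097.71) = -0.48524…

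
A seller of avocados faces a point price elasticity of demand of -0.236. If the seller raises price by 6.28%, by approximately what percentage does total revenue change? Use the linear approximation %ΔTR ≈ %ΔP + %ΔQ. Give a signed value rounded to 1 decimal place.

%ΔQ ≈ Ed × %ΔP = (-0.236) × (+6.28%) = -1.4821%
%ΔTR ≈ %ΔP + %ΔQ = (+6.28%) + (-1.4821%) = +4.7979%

+4.8%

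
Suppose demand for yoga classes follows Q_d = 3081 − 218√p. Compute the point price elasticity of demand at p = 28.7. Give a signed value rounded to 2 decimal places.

dQ_d/dp = −218/(2√p) = -20.3463. At p = 28.7, Q_d = 1913.12.
Ed = (dQ_d/dp)·(p/Q_d) = (-20.3463) × (28.7/1913.12) = -0.3052…

-0.31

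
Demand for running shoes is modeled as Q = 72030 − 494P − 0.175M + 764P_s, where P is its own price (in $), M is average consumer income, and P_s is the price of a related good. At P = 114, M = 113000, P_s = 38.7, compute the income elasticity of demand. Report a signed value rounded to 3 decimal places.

-0.775

At the given values, Q = 72030 − 494(114) − 0.175(113000) + 764(38.7) = 25505.8.
∂Q/∂M = -0.175.
E = (-0.175) × (113000/25505.8) = -0.77531…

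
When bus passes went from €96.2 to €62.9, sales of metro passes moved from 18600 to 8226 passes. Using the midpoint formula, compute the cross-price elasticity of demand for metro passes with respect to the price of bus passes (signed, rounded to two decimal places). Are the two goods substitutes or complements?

1.85; substitutes

%ΔQ_{metro passes} = (8226 − 18600)/avg = -10374/13413 = -0.773428…
%ΔP_{bus passes} = (62.9 − 96.2)/avg = -33.3/79.55 = -0.418604…
E_cross = (-10374/13413) / (-33.3/79.55) = 1.8476…
E_cross > 0 ⇒ the goods are substitutes.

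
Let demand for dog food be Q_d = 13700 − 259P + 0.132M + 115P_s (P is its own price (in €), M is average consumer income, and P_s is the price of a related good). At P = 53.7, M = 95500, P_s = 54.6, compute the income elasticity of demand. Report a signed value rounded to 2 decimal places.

0.67

At the given values, Q_d = 13700 − 259(53.7) + 0.132(95500) + 115(54.6) = 18676.7.
∂Q_d/∂M = 0.132.
E = (0.132) × (95500/18676.7) = 0.6749…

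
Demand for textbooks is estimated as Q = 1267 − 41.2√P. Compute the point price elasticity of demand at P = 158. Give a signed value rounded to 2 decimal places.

dQ/dP = −41.2/(2√P) = -1.63885. At P = 158, Q = 749.124.
Ed = (dQ/dP)·(P/Q) = (-1.63885) × (158/749.124) = -0.3456…

-0.35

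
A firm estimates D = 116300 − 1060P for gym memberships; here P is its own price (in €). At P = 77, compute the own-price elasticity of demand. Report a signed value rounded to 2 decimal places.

At the given values, D = 116300 − 1060(77) = 34680.
∂D/∂P = −1060.
E = (-1060) × (77/34680) = -2.3535…

-2.35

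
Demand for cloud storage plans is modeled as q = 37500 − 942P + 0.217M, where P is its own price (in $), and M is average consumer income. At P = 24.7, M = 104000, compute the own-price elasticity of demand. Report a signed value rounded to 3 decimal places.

At the given values, q = 37500 − 942(24.7) + 0.217(104000) = 36800.6.
∂q/∂P = −942.
E = (-942) × (24.7/36800.6) = -0.63225…

-0.632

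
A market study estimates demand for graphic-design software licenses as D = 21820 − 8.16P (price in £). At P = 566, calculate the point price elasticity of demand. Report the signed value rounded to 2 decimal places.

dD/dP = −8.16. At P = 566, D = 21820 − 8.16(566) = 17201.44.
Ed = (dD/dP)·(P/D) = −8.16 × (566/17201.44) = -0.2684…

-0.27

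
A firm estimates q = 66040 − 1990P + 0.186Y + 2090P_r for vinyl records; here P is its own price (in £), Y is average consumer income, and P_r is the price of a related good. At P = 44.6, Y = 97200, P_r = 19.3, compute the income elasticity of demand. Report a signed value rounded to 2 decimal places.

0.51

At the given values, q = 66040 − 1990(44.6) + 0.186(97200) + 2090(19.3) = 35702.2.
∂q/∂Y = 0.186.
E = (0.186) × (97200/35702.2) = 0.5063…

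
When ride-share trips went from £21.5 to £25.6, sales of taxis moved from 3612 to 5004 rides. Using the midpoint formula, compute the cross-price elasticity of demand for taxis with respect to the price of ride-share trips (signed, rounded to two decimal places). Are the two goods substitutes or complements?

1.86; substitutes

%ΔQ_{taxis} = (5004 − 3612)/avg = 1392/4308 = 0.323119…
%ΔP_{ride-share trips} = (25.6 − 21.5)/avg = 4.1/23.55 = 0.174097…
E_cross = (1392/4308) / (4.1/23.55) = 1.8559…
E_cross > 0 ⇒ the goods are substitutes.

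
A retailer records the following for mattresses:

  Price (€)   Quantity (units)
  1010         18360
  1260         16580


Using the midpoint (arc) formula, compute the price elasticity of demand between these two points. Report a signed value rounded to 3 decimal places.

%ΔQ = (16580 − 18360) / [(18360 + 16580)/2] = -1780/17470 = -0.101888…
%ΔP = (1260 − 1010) / [(1010 + 1260)/2] = 250/1135 = 0.220264…
Arc Ed = %ΔQ / %ΔP = (-1780/17470) / (250/1135) = -0.46257…

-0.463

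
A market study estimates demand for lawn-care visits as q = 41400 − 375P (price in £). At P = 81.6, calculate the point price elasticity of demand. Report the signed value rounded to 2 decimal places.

dq/dP = −375. At P = 81.6, q = 41400 − 375(81.6) = 10800.
Ed = (dq/dP)·(P/q) = −375 × (81.6/10800) = -2.8333…

-2.83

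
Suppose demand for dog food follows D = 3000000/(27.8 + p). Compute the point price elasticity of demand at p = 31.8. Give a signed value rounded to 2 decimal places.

dD/dp = −3000000/(27.8 + p)² = -844.557. At p = 31.8, D = 50335.6.
Ed = (dD/dp)·(p/D) = (-844.557) × (31.8/50335.6) = -0.5335…

-0.53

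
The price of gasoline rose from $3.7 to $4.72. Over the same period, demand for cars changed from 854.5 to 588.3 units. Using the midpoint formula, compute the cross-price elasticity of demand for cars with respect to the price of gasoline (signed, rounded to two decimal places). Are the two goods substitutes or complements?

-1.52; complements

%ΔQ_{cars} = (588.3 − 854.5)/avg = -266.2/721.4 = -0.369004…
%ΔP_{gasoline} = (4.72 − 3.7)/avg = 1.02/4.21 = 0.242280…
E_cross = (-266.2/721.4) / (1.02/4.21) = -1.5230…
E_cross < 0 ⇒ the goods are complements.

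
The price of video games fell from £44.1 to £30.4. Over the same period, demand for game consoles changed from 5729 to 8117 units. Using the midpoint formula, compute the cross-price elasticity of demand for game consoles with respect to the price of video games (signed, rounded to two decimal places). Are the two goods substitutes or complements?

-0.94; complements

%ΔQ_{game consoles} = (8117 − 5729)/avg = 2388/6923 = 0.344937…
%ΔP_{video games} = (30.4 − 44.1)/avg = -13.7/37.25 = -0.367785…
E_cross = (2388/6923) / (-13.7/37.25) = -0.9378…
E_cross < 0 ⇒ the goods are complements.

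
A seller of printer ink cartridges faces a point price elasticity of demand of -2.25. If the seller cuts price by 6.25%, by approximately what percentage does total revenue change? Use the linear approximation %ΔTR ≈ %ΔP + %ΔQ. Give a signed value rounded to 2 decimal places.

+7.81%

%ΔQ ≈ Ed × %ΔP = (-2.25) × (-6.25%) = +14.0625%
%ΔTR ≈ %ΔP + %ΔQ = (-6.25%) + (+14.0625%) = +7.8125%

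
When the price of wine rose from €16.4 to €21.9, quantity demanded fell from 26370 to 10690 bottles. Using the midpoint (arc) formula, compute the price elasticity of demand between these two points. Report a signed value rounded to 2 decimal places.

-2.95

%ΔQ = (10690 − 26370) / [(26370 + 10690)/2] = -15680/18530 = -0.846195…
%ΔP = (21.9 − 16.4) / [(16.4 + 21.9)/2] = 5.5/19.15 = 0.287206…
Arc Ed = %ΔQ / %ΔP = (-15680/18530) / (5.5/19.15) = -2.9462…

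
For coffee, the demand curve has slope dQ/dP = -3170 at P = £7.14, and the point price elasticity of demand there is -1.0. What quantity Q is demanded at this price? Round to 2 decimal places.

Ed = (dQ/dP)·(P/Q) ⇒ Q = (dQ/dP)·P/Ed = (-3170)·7.14/(-1.0) = 22633.8

22633.80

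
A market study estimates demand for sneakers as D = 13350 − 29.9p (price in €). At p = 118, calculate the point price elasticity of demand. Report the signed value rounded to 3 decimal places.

dD/dp = −29.9. At p = 118, D = 13350 − 29.9(118) = 9821.8.
Ed = (dD/dp)·(p/D) = −29.9 × (118/9821.8) = -0.35922…

-0.359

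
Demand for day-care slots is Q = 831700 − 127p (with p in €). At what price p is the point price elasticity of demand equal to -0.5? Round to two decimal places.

2182.94

Ed = −127p/(831700 − 127p). Set this equal to -0.5:
127p = 0.5·(831700 − 127p) ⇒ 127p(1 + 0.5) = 0.5·831700
p = 0.5·831700 / (127·1.5) = 2182.9396…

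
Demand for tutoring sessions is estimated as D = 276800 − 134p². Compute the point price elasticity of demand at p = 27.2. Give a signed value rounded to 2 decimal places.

-1.12

dD/dp = −2·134·p = -7289.6. At p = 27.2, D = 177661.44.
Ed = (dD/dp)·(p/D) = (-7289.6) × (27.2/177661.44) = -1.1160…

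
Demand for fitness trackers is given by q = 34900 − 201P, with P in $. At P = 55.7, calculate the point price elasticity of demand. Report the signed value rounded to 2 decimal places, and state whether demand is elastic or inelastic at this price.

-0.47; inelastic

dq/dP = −201. At P = 55.7, q = 34900 − 201(55.7) = 23704.3.
Ed = (dq/dP)·(P/q) = −201 × (55.7/23704.3) = -0.4723…
|Ed| = 0.47 < 1, so demand is inelastic.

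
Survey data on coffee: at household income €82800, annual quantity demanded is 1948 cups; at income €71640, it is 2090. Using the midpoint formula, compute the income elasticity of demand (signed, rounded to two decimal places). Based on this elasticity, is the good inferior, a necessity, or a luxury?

%ΔQ = (2090 − 1948)/[( 1948 + 2090)/2] = 142/2019 = 0.070331…
%ΔIncome = (71640 − 82800)/[( 82800 + 71640)/2] = -11160/77220 = -0.144522…
E_income = (142/2019) / (-11160/77220) = -0.4866…
E_income < 0 ⇒ inferior good.

-0.49; inferior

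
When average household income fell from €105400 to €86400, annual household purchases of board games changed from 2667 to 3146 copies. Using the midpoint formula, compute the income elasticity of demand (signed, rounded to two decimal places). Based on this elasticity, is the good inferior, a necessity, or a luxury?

%ΔQ = (3146 − 2667)/[( 2667 + 3146)/2] = 479/2906.5 = 0.164803…
%ΔIncome = (86400 − 105400)/[( 105400 + 86400)/2] = -19000/95900 = -0.198123…
E_income = (479/2906.5) / (-19000/95900) = -0.8318…
E_income < 0 ⇒ inferior good.

-0.83; inferior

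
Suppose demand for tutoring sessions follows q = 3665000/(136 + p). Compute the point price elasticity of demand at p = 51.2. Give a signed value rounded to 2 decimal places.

dq/dp = −3665000/(136 + p)² = -104.583. At p = 51.2, q = 19578.
Ed = (dq/dp)·(p/q) = (-104.583) × (51.2/19578) = -0.2735…

-0.27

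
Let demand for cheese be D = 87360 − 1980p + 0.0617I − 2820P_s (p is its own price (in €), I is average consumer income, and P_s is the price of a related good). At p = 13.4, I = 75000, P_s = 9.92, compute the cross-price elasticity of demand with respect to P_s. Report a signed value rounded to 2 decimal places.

At the given values, D = 87360 − 1980(13.4) + 0.0617(75000) − 2820(9.92) = 37481.1.
∂D/∂P_s = -2820.
E = (-2820) × (9.92/37481.1) = -0.7463…

-0.75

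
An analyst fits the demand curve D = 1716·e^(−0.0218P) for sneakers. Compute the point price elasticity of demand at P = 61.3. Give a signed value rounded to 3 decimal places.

dD/dP = −0.0218·D = -9.83125. At P = 61.3, D = 450.975.
Ed = (dD/dP)·(P/D) = (-9.83125) × (61.3/450.975) = -1.33634

-1.336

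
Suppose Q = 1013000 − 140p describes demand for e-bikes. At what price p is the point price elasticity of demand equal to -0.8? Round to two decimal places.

3215.87

Ed = −140p/(1013000 − 140p). Set this equal to -0.8:
140p = 0.8·(1013000 − 140p) ⇒ 140p(1 + 0.8) = 0.8·1013000
p = 0.8·1013000 / (140·1.8) = 3215.8730…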